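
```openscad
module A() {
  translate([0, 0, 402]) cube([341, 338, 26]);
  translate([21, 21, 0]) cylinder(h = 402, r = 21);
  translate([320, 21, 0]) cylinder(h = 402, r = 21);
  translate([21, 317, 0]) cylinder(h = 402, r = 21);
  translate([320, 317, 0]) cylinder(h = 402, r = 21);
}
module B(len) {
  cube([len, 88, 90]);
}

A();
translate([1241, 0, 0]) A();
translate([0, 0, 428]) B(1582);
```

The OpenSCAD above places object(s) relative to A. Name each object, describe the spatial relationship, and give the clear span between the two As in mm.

Second stool starts at x = 1241; first ends at x = 341; clear span = 1241 − 341 = 900 mm.

A is a stool. B is a beam. A beam spans the tops of two stools. The clear span between the two stools is 900 mm.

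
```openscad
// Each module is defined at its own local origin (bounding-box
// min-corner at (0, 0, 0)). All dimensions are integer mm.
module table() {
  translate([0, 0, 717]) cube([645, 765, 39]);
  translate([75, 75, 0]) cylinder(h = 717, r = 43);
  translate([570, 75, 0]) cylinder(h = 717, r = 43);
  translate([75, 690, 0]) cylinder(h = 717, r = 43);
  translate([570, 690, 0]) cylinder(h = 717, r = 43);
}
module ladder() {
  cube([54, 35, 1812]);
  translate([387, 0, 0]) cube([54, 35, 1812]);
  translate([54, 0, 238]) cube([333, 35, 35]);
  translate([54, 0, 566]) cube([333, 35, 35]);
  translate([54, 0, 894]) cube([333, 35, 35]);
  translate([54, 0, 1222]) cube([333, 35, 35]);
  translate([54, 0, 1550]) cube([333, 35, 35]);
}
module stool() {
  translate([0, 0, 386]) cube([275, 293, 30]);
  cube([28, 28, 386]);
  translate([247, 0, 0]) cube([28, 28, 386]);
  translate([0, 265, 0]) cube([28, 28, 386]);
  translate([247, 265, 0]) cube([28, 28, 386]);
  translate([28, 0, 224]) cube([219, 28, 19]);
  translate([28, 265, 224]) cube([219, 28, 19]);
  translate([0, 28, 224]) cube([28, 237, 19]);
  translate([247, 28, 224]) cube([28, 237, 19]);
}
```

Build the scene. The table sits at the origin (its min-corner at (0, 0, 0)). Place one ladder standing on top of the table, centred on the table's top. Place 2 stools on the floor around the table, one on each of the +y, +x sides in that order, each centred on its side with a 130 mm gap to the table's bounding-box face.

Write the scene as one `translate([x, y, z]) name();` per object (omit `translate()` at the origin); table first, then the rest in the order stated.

table();
translate([102, 365, 756]) ladder();
translate([185, 895, 0]) stool();
translate([775, 236, 0]) stool();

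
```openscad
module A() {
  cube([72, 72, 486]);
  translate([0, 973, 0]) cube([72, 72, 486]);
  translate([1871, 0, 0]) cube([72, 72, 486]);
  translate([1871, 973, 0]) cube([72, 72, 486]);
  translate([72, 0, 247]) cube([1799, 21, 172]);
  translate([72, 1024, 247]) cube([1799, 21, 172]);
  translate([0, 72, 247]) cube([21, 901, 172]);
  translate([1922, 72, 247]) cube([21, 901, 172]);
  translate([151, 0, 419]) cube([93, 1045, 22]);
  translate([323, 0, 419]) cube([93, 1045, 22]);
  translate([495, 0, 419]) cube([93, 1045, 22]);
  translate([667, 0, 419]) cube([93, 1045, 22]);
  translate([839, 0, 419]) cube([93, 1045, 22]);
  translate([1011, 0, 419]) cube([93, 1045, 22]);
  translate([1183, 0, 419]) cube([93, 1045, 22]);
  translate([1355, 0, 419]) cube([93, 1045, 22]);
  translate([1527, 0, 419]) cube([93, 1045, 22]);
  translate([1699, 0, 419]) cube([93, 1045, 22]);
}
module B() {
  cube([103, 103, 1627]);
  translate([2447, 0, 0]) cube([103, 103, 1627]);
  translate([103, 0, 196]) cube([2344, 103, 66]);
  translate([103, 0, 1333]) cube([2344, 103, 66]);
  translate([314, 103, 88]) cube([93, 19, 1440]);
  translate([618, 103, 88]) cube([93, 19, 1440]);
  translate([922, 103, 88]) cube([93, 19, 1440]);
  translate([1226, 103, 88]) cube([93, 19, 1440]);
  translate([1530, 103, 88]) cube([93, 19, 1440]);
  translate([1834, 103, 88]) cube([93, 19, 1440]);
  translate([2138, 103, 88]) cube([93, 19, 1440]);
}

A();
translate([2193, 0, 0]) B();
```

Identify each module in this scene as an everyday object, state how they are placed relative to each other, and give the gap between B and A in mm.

A is a bed frame. B is a fence section. The fence section is on the floor beside the bed frame on its +x side. The gap between the fence section and the bed frame is 250 mm.

The fence section's nearest face is 250 mm from the bed frame's +x face.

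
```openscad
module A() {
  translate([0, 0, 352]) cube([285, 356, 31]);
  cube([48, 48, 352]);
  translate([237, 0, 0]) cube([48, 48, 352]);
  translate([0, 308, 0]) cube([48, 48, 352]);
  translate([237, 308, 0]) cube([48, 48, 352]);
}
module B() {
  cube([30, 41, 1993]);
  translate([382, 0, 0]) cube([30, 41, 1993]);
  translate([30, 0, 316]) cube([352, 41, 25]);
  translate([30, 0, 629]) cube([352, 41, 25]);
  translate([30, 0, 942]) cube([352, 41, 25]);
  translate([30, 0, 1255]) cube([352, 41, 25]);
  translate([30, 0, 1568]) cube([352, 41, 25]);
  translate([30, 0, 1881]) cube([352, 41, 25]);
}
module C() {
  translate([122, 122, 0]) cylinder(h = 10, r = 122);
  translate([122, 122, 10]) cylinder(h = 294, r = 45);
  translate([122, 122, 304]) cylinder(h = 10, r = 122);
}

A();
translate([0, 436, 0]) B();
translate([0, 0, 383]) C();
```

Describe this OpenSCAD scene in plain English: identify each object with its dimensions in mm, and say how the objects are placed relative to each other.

A is a simple wooden stool: a rectangular seat 285 mm (x) by 356 mm (y), 31 mm thick, top face at z = 383 mm, on four square legs, each 48×48 mm in cross-section. The legs rest on z = 0, each flush with a corner of the seat.

B is a straight ladder. Two 30×41 mm vertical rails, 1993 mm tall, stand 412 mm apart (outside-to-outside) with their front faces coplanar on the −y side. 6 rungs, each 41 mm deep and 25 mm tall, span between the inner faces of the rails, front faces flush with the rails. The lowest rung's underside is at z = 316 mm and rungs are spaced 313 mm apart (underside to underside).

C is a spool: two coaxial disc flanges of radius 122 mm and thickness 10 mm, joined by a core cylinder of radius 45 mm and height 294 mm. The lower flange rests on z = 0 and the three cylinders share a vertical axis.

The ladder is on the floor beside the stool on its +y side. The spool is on top of the stool.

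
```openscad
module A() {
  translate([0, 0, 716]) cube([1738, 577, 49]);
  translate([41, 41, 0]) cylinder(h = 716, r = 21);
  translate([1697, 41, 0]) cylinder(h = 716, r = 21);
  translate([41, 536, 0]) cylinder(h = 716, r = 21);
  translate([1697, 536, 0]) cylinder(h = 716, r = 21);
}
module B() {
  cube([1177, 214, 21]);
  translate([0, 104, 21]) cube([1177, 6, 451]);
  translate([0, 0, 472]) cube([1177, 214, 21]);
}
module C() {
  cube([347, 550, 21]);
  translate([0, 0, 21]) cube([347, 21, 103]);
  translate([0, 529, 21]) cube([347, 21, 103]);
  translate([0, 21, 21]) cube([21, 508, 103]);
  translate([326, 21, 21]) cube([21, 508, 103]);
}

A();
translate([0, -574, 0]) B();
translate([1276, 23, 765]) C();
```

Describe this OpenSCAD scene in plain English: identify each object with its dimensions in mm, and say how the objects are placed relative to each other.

A is a table with a 1738×577 mm rectangular top, 49 mm thick, top surface at z = 765 mm, supported by four round legs of 42 mm diameter, each leg's bounding box inset 20 mm from the nearest pair of top edges, running from the floor.

B is an I-beam lying along x, 1177 mm long. Overall section height 493 mm. Two flanges 214 mm wide (y) and 21 mm thick, one on the floor and one at the top; a web 6 mm thick runs between them, centred on the flange width.

C is an open-topped rectangular box: outside dimensions 347×550×124 mm, with a uniform wall and base thickness of 21 mm. The base is a full 347×550 slab on the floor; four walls sit on top of the base. The front and back walls (the −y and +y sides) span the full width; the two side walls fit between them.

The I-beam is on the floor beside the table on its −y side. The open box is on top of the table.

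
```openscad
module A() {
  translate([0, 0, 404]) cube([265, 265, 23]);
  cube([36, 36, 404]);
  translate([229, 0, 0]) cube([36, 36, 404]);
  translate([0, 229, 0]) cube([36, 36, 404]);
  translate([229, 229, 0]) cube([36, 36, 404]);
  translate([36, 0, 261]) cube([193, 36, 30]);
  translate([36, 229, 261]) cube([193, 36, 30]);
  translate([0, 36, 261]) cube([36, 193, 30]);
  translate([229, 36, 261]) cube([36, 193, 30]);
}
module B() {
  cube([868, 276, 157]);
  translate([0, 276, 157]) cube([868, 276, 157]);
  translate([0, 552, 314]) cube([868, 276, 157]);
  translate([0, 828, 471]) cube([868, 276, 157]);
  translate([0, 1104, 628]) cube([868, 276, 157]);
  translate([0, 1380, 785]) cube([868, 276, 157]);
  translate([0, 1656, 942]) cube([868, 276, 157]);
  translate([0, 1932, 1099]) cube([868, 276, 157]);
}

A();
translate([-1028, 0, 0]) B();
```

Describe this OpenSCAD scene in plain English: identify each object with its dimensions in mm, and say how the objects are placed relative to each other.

A is a simple wooden stool: a rectangular seat 265 mm (x) by 265 mm (y), 23 mm thick, top face at z = 427 mm, on four square legs, each 36×36 mm in cross-section. The legs rest on z = 0, each flush with a corner of the seat. Four stretchers, 36 mm wide and 30 mm tall, connect adjacent legs with their undersides at z = 261 mm, each running between the inner faces of the legs it joins and aligned with the legs' outer faces on the other axis.

B is a run of 8 identical solid stair steps. Each tread is 868×276 mm and each step block is 157 mm high. Step 1 rests on the floor; step k is offset from step 1 by (k−1)×276 mm in y and (k−1)×157 mm in z.

The staircase is on the floor beside the stool on its −x side.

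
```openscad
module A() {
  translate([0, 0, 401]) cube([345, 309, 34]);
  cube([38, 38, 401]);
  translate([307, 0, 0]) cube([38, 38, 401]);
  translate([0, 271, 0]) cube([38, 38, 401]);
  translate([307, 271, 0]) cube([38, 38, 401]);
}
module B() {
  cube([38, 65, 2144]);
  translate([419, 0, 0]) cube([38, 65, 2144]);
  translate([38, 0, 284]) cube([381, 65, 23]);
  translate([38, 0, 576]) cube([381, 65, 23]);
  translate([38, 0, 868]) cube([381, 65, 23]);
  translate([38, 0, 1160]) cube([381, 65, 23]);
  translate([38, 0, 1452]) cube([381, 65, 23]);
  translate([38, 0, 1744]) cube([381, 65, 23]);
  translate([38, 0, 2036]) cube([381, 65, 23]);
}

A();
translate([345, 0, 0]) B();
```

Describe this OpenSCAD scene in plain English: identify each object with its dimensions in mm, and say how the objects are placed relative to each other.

A is a simple wooden stool: a rectangular seat 345 mm (x) by 309 mm (y), 34 mm thick, top face at z = 435 mm, on four square legs, each 38×38 mm in cross-section. The legs rest on z = 0, each flush with a corner of the seat.

B is a wooden ladder with two side rails of 38×65 mm section and 2144 mm height, set 457 mm apart overall. Between them run 7 rectangular rungs (65 mm deep, 23 mm thick), front faces flush with the rails' −y face. The bottom of the first rung is 284 mm above the floor and each subsequent rung is 292 mm higher than the one below.

The ladder is against the stool's +x side, with their −y faces flush.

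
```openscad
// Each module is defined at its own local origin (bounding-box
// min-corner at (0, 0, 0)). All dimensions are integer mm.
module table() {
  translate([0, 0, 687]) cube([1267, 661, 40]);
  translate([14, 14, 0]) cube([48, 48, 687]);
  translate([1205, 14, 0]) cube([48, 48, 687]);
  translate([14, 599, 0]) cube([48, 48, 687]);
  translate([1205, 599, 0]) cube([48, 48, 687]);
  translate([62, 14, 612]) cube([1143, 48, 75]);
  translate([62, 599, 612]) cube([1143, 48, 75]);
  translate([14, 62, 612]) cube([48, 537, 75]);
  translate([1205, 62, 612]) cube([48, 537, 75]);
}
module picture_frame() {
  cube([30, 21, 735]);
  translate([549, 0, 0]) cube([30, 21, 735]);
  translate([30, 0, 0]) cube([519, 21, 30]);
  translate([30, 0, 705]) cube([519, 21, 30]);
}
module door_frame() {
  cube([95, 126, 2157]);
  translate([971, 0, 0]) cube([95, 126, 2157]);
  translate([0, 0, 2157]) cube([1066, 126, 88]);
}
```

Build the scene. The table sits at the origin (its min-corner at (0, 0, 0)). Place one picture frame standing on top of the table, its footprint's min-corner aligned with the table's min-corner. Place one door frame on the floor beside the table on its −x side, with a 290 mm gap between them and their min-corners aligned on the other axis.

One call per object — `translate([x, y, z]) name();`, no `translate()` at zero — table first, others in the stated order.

table();
translate([0, 0, 727]) picture_frame();
translate([-1356, 0, 0]) door_frame();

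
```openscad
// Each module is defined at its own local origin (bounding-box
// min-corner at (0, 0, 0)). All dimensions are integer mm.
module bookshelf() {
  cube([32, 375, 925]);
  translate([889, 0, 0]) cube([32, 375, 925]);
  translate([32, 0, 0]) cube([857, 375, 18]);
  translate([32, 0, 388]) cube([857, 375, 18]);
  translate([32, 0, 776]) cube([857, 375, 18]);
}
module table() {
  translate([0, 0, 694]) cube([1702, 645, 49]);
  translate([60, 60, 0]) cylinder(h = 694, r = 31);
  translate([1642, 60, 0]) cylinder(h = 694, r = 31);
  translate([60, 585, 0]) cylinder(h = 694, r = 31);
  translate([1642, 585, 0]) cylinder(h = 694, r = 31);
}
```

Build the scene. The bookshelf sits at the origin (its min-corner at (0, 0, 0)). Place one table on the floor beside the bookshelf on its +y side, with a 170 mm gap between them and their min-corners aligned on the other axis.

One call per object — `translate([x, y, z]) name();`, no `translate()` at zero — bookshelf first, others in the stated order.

bookshelf();
translate([0, 545, 0]) table();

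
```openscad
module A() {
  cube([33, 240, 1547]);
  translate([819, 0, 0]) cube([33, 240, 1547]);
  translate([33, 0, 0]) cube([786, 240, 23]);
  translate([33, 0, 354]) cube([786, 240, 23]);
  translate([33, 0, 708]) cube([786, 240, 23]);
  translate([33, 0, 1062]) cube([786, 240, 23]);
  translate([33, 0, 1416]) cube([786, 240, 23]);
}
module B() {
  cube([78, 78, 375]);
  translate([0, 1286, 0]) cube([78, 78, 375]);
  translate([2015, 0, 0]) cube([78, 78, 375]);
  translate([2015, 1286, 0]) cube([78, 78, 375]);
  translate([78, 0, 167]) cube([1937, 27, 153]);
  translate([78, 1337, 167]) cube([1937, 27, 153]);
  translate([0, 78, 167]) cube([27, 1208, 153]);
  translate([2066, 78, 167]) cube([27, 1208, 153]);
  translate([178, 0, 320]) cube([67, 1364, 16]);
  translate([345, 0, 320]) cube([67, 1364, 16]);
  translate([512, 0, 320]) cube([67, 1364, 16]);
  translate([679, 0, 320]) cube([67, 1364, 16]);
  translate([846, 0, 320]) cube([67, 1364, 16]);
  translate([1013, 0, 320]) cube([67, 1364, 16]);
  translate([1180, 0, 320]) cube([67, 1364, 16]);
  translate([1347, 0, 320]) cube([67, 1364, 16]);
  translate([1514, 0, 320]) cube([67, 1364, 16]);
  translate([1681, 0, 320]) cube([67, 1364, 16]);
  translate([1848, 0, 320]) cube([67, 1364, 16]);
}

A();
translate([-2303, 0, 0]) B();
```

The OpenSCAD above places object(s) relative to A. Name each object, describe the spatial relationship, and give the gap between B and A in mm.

The bed frame's nearest face is 210 mm from the bookshelf's −x face.

A is a bookshelf. B is a bed frame. The bed frame is on the floor beside the bookshelf on its −x side. The gap between the bed frame and the bookshelf is 210 mm.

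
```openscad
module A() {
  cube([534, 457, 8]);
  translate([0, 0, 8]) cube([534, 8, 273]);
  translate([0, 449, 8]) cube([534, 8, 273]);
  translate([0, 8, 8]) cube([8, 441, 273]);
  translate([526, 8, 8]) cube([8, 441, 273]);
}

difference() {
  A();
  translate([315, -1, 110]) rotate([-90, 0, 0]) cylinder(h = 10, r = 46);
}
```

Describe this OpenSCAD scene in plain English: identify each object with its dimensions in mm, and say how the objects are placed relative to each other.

A is an open storage box with external size 534×457×281 mm and wall thickness 8 mm (the base is also 8 mm thick). The base covers the whole footprint; the four walls stand on the base, with the y-facing walls full-width and the x-facing walls fitting between their inner faces.

The open box has a circular hole of radius 46 mm through its front wall, centred at (x = 315, z = 110).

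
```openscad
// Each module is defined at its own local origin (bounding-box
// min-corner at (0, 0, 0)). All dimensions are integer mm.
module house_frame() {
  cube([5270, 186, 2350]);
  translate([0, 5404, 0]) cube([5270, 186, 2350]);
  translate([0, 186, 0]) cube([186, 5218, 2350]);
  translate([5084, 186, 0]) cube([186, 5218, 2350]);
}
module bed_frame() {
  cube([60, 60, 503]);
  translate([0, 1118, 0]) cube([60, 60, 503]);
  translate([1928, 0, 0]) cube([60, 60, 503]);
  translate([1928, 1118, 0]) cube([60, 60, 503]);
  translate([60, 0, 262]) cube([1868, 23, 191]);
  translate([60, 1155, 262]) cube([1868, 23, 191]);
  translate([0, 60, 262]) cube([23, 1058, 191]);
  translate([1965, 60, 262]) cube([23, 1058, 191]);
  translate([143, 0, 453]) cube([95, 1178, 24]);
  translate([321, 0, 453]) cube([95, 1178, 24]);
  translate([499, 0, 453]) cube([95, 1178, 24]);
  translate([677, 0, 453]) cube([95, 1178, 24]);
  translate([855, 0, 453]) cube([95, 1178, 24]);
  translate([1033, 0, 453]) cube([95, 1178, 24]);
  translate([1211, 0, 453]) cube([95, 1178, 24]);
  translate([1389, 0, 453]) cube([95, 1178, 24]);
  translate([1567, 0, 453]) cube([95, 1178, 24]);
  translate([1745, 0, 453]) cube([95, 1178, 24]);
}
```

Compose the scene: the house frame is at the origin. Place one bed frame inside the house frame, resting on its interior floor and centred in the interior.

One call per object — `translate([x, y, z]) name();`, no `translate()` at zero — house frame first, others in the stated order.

house_frame();
translate([1641, 2206, 0]) bed_frame();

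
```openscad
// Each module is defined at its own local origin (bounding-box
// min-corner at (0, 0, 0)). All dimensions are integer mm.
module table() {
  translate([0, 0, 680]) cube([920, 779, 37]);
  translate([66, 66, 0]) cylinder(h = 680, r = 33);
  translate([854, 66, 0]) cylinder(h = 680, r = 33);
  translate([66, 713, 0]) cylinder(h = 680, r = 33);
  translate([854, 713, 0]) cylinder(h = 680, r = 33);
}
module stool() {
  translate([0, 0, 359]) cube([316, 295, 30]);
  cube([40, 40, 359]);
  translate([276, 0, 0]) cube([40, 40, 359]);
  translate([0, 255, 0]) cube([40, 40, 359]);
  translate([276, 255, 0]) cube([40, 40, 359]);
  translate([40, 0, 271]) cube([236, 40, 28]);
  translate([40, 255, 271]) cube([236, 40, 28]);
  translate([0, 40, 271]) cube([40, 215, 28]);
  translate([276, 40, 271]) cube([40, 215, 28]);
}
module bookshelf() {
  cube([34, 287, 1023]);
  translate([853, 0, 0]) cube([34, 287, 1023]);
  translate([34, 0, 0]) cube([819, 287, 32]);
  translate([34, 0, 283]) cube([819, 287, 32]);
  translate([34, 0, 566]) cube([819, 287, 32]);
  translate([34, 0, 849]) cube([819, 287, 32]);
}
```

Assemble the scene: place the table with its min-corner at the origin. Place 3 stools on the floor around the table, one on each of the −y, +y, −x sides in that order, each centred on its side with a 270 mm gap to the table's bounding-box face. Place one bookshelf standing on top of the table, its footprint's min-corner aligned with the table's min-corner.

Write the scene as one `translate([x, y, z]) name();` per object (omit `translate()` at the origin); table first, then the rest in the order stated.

table();
translate([302, -565, 0]) stool();
translate([302, 1049, 0]) stool();
translate([-586, 242, 0]) stool();
translate([0, 0, 717]) bookshelf();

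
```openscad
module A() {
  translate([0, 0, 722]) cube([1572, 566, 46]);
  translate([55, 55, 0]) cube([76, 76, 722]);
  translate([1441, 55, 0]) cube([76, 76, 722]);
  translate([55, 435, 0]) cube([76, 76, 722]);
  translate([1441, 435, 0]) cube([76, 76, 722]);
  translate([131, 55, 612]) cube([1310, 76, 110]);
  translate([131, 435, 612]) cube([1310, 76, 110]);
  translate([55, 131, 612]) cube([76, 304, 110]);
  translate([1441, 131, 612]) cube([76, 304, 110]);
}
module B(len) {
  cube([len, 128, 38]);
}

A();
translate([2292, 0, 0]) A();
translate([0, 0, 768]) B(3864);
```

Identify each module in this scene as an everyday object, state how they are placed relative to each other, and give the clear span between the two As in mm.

Second table starts at x = 2292; first ends at x = 1572; clear span = 2292 − 1572 = 720 mm.

A is a table. B is a beam. A beam spans the tops of two tables. The clear span between the two tables is 720 mm.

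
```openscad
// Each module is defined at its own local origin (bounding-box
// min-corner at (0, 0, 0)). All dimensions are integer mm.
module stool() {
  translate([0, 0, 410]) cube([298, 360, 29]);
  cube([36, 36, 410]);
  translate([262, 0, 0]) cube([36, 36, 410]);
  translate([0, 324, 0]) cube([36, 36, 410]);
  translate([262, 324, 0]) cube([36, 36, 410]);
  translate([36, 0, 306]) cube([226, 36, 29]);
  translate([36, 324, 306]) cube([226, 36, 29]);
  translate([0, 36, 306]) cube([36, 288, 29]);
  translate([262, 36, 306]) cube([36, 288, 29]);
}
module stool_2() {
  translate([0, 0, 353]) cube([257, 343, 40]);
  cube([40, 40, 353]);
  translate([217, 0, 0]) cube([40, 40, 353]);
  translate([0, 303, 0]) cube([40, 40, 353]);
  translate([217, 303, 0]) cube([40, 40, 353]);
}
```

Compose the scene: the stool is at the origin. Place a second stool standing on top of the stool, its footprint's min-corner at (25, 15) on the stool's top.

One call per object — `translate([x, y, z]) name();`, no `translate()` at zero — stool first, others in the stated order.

stool();
translate([25, 15, 439]) stool_2();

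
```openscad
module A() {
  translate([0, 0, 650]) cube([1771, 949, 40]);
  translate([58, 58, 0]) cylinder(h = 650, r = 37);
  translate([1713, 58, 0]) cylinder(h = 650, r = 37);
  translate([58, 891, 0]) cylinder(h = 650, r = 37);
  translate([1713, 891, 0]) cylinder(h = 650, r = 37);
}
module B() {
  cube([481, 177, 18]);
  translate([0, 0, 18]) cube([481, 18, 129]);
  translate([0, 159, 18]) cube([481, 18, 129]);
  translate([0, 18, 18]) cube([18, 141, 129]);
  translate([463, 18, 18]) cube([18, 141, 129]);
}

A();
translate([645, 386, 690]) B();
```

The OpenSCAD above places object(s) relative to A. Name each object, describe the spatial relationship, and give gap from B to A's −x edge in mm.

A is a table. B is an open box. The open box is on top of the table, centred. The gap from the open box to the table's −x edge is 645 mm.

The open box's min-x is at 645; the table's min-x is 0; gap = 645 mm.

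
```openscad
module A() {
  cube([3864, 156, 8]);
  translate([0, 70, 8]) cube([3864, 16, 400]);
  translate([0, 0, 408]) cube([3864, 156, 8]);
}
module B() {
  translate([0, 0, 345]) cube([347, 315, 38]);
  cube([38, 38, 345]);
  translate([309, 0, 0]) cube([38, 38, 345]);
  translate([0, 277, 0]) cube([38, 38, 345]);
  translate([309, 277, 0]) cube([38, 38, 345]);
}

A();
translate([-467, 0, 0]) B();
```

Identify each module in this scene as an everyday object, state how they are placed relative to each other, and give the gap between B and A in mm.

The stool's nearest face is 120 mm from the I-beam's −x face.

A is an I-beam. B is a stool. The stool is on the floor beside the I-beam on its −x side. The gap between the stool and the I-beam is 120 mm.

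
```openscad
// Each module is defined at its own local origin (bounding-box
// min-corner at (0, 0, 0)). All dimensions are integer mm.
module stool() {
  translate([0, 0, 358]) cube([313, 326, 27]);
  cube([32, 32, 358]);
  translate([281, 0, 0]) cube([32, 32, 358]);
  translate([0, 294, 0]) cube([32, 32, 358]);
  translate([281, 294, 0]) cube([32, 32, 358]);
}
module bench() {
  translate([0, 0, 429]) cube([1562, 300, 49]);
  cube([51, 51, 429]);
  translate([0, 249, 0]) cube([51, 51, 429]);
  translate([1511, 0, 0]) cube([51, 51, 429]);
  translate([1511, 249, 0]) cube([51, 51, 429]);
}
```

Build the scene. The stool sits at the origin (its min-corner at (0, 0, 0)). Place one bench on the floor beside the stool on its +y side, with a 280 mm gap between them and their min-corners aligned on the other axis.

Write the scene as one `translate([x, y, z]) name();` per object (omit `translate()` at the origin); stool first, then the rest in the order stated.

stool();
translate([0, 606, 0]) bench();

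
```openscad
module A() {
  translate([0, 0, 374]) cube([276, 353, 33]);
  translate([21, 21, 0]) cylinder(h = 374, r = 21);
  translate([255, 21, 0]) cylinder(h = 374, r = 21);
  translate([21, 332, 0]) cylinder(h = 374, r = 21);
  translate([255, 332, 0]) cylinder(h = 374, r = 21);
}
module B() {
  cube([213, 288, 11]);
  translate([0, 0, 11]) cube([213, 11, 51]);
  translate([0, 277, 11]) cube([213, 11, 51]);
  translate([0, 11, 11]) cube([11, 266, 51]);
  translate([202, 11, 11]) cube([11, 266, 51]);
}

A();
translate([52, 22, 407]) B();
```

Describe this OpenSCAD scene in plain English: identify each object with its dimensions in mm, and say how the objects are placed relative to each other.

A is a simple wooden stool: a rectangular seat 276 mm (x) by 353 mm (y), 33 mm thick, top face at z = 407 mm, on four round legs, each 42 mm in diameter. The legs rest on z = 0, each leg's axis is inset half a diameter from the nearest pair of seat edges (so the leg's bounding box is flush with the corner).

B is an open-topped rectangular box: outside dimensions 213×288×62 mm, with a uniform wall and base thickness of 11 mm. The base is a full 213×288 slab on the floor; four walls sit on top of the base. The front and back walls (the −y and +y sides) span the full width; the two side walls fit between them.

The open box is on top of the stool.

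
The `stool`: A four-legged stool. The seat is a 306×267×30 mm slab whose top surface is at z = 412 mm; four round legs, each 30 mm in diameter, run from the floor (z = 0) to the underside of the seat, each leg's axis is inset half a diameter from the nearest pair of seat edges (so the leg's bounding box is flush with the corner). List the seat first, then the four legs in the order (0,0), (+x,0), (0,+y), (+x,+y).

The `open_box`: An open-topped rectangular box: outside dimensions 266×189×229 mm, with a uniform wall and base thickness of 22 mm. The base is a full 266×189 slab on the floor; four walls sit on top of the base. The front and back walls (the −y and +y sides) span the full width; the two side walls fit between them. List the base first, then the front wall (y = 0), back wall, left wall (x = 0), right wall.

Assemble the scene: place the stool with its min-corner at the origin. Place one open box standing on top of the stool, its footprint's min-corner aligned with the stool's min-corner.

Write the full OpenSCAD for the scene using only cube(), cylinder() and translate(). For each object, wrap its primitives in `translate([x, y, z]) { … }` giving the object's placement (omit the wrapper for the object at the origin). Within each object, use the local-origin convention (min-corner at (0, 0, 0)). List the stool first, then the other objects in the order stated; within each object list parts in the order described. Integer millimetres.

translate([0, 0, 382]) cube([306, 267, 30]);
translate([15, 15, 0]) cylinder(h = 382, r = 15);
translate([291, 15, 0]) cylinder(h = 382, r = 15);
translate([15, 252, 0]) cylinder(h = 382, r = 15);
translate([291, 252, 0]) cylinder(h = 382, r = 15);
translate([0, 0, 412]) {
  cube([266, 189, 22]);
  translate([0, 0, 22]) cube([266, 22, 207]);
  translate([0, 167, 22]) cube([266, 22, 207]);
  translate([0, 22, 22]) cube([22, 145, 207]);
  translate([244, 22, 22]) cube([22, 145, 207]);
}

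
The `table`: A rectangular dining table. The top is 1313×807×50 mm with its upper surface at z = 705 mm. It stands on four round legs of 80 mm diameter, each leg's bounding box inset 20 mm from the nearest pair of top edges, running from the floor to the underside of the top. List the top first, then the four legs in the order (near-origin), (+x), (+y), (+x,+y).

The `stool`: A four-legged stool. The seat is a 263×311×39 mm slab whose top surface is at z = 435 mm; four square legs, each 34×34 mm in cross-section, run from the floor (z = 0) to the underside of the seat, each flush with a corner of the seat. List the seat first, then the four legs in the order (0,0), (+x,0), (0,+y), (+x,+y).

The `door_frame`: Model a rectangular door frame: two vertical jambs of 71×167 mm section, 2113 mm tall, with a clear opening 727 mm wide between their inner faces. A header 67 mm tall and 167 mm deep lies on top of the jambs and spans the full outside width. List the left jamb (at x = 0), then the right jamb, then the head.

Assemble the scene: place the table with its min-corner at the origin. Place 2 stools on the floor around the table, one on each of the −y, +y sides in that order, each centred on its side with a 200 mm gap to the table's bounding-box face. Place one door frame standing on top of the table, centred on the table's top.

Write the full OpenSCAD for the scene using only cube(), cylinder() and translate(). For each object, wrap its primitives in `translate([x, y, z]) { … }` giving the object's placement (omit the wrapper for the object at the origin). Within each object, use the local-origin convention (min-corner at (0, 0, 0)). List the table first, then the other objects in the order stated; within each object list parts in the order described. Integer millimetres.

translate([0, 0, 655]) cube([1313, 807, 50]);
translate([60, 60, 0]) cylinder(h = 655, r = 40);
translate([1253, 60, 0]) cylinder(h = 655, r = 40);
translate([60, 747, 0]) cylinder(h = 655, r = 40);
translate([1253, 747, 0]) cylinder(h = 655, r = 40);
translate([525, -511, 0]) {
  translate([0, 0, 396]) cube([263, 311, 39]);
  cube([34, 34, 396]);
  translate([229, 0, 0]) cube([34, 34, 396]);
  translate([0, 277, 0]) cube([34, 34, 396]);
  translate([229, 277, 0]) cube([34, 34, 396]);
}
translate([525, 1007, 0]) {
  translate([0, 0, 396]) cube([263, 311, 39]);
  cube([34, 34, 396]);
  translate([229, 0, 0]) cube([34, 34, 396]);
  translate([0, 277, 0]) cube([34, 34, 396]);
  translate([229, 277, 0]) cube([34, 34, 396]);
}
translate([222, 320, 705]) {
  cube([71, 167, 2113]);
  translate([798, 0, 0]) cube([71, 167, 2113]);
  translate([0, 0, 2113]) cube([869, 167, 67]);
}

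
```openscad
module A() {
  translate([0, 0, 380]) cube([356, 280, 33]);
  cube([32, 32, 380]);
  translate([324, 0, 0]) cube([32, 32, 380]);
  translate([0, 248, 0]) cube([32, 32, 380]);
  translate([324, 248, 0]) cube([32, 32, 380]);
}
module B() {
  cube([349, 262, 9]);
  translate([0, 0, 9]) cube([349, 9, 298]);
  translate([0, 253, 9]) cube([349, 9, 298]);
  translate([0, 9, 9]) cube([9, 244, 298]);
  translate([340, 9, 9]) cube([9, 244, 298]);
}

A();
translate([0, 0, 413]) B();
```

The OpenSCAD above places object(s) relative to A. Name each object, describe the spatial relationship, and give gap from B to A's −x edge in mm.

The open box's min-x is at 0; the stool's min-x is 0; gap = 0 mm.

A is a stool. B is an open box. The open box is on top of the stool. The gap from the open box to the stool's −x edge is 0 mm.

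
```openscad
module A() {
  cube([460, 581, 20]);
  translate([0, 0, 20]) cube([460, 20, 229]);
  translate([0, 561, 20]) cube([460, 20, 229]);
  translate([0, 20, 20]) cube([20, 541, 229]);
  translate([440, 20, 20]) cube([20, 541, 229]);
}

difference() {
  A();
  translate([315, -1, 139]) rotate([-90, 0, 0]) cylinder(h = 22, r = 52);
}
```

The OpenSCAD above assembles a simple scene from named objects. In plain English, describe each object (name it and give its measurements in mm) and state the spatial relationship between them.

A is an open-topped rectangular box: outside dimensions 460×581×249 mm, with a uniform wall and base thickness of 20 mm. The base is a full 460×581 slab on the floor; four walls sit on top of the base. The front and back walls (the −y and +y sides) span the full width; the two side walls fit between them.

The open box has a circular hole of radius 52 mm through its front wall, centred at (x = 315, z = 139).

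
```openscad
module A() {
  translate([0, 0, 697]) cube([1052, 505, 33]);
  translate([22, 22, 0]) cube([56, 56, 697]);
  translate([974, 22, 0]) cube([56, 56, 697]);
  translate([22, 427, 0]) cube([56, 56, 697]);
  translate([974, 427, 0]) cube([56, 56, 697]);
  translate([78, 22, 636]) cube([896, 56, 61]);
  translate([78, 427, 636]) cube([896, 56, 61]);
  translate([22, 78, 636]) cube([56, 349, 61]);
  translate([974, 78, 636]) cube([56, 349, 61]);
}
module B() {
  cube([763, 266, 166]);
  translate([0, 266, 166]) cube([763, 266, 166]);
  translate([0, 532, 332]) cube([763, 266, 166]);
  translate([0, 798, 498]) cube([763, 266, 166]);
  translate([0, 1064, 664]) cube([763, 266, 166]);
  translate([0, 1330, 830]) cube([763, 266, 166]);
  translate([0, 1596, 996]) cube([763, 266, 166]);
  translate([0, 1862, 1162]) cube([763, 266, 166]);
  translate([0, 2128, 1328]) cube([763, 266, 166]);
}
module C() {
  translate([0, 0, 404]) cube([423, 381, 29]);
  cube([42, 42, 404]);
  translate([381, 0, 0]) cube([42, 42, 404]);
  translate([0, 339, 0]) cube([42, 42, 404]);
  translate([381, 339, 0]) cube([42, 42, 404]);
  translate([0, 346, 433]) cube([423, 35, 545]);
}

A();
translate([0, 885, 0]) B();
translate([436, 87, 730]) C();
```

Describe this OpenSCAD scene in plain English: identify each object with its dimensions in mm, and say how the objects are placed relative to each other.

A is a rectangular dining table. The top is 1052×505×33 mm with its upper surface at z = 730 mm. It stands on four 56×56 mm square legs, each inset 22 mm from the nearest pair of top edges, running from the floor to the underside of the top. Four apron rails, 56 mm thick and 61 mm tall, run between adjacent legs with their top edges flush with the underside of the top and their outer faces flush with the legs' outer faces.

B is a straight staircase of 9 solid steps. Each step is 763 mm wide (x), 266 mm deep (y, the going) and 166 mm tall (the rise). The first step rests on the floor; each subsequent step sits one going further in +y and one rise higher in +z, directly behind and above the previous step with no overlap.

C is a chair. The seat is a 423×381×29 mm slab with its top at z = 433 mm, on four 42×42 mm corner legs (flush with the seat edges, standing on z = 0). A flat backrest 35 mm thick, 545 mm tall, spans the full seat width and rises from the seat top along its +y edge, rear face flush with the rear of the seat.

The staircase is on the floor beside the table on its +y side. The chair is on top of the table.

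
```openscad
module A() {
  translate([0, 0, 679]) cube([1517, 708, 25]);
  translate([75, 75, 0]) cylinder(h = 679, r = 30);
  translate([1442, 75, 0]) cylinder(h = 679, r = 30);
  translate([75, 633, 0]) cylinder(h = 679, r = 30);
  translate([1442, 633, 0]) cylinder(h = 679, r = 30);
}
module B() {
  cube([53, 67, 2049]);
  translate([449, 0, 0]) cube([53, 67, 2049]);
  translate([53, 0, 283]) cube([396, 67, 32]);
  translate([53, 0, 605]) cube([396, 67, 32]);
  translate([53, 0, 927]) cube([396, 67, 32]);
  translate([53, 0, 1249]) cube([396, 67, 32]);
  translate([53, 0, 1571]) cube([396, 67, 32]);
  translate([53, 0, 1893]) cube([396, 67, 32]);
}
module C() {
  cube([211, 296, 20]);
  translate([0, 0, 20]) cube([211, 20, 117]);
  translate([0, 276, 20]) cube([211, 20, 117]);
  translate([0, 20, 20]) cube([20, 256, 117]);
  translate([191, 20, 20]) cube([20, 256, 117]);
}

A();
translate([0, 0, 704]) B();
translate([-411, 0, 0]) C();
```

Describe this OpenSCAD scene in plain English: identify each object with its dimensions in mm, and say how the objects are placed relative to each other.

A is a table: top 1517 mm (x) × 708 mm (y), 25 mm thick, upper face at z = 704 mm, on four round legs of 60 mm diameter, each leg's bounding box inset 45 mm from the nearest pair of top edges, running from z = 0 to the bottom of the top.

B is a wooden ladder with two side rails of 53×67 mm section and 2049 mm height, set 502 mm apart overall. Between them run 6 rectangular rungs (67 mm deep, 32 mm thick), front faces flush with the rails' −y face. The bottom of the first rung is 283 mm above the floor and each subsequent rung is 322 mm higher than the one below.

C is an open-topped rectangular box: outside dimensions 211×296×137 mm, with a uniform wall and base thickness of 20 mm. The base is a full 211×296 slab on the floor; four walls sit on top of the base. The front and back walls (the −y and +y sides) span the full width; the two side walls fit between them.

The ladder is on top of the table. The open box is on the floor beside the table on its −x side.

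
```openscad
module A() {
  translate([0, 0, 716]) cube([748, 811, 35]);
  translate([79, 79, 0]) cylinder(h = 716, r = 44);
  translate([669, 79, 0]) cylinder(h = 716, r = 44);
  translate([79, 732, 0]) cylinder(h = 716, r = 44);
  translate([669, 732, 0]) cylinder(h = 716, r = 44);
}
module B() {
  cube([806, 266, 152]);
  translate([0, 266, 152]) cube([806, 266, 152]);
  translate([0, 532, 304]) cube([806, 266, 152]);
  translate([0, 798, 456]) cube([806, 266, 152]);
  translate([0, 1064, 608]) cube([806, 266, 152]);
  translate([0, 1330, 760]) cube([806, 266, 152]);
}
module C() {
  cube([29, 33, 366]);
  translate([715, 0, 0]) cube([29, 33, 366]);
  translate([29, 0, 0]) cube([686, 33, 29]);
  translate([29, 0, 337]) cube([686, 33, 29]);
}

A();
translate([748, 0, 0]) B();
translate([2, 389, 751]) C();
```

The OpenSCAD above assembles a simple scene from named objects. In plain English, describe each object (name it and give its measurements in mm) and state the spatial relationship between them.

A is a table: top 748 mm (x) × 811 mm (y), 35 mm thick, upper face at z = 751 mm, on four round legs of 88 mm diameter, each leg's bounding box inset 35 mm from the nearest pair of top edges, running from z = 0 to the bottom of the top.

B is a straight staircase of 6 solid steps. Each step is 806 mm wide (x), 266 mm deep (y, the going) and 152 mm tall (the rise). The first step rests on the floor; each subsequent step sits one going further in +y and one rise higher in +z, directly behind and above the previous step with no overlap.

C is a rectangular picture frame lying in the x–z plane (depth along y). The opening is 686 mm wide (x) by 308 mm tall (z), surrounded by a border 29 mm wide on all four sides. The frame is 33 mm deep and is made of two full-height vertical stiles with two horizontal rails fitted between them.

The staircase is against the table's +x side, with their −y faces flush. The picture frame is on top of the table, centred.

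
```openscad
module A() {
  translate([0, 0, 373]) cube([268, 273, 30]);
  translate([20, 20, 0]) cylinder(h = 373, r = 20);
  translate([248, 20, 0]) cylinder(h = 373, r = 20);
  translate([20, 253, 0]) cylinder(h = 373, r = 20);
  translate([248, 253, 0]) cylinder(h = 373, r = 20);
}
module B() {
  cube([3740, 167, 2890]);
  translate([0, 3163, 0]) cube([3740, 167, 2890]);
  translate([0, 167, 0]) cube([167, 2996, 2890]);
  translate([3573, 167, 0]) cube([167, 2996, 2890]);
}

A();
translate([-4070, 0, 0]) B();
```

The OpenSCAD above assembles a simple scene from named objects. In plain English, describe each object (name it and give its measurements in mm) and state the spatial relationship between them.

A is a four-legged stool. The seat is a 268×273×30 mm slab whose top surface is at z = 403 mm; four round legs, each 40 mm in diameter, run from the floor (z = 0) to the underside of the seat, each leg's axis is inset half a diameter from the nearest pair of seat edges (so the leg's bounding box is flush with the corner).

B is the wall frame of a small rectangular building: four walls, each 2890 mm tall and 167 mm thick, enclosing a footprint 3740 mm (x) by 3330 mm (y) outside-to-outside, with no floor or roof. The front and back walls (the −y and +y sides) span the full width; the two side walls fit between them.

The house frame is on the floor beside the stool on its −x side.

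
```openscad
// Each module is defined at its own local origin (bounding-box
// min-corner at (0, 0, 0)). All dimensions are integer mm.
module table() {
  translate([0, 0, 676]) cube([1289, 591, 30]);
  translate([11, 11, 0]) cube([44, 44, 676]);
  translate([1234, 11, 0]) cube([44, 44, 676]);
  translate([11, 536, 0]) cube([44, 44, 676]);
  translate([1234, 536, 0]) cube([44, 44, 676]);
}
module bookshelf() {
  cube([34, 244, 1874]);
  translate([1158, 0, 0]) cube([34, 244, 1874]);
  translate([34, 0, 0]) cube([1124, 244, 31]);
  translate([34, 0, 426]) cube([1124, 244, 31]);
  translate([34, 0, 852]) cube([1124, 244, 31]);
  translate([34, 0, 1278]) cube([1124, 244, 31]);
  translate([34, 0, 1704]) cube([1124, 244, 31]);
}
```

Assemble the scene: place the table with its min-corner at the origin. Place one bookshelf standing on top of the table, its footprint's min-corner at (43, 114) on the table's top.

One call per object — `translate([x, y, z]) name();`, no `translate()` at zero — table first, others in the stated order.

table();
translate([43, 114, 706]) bookshelf();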